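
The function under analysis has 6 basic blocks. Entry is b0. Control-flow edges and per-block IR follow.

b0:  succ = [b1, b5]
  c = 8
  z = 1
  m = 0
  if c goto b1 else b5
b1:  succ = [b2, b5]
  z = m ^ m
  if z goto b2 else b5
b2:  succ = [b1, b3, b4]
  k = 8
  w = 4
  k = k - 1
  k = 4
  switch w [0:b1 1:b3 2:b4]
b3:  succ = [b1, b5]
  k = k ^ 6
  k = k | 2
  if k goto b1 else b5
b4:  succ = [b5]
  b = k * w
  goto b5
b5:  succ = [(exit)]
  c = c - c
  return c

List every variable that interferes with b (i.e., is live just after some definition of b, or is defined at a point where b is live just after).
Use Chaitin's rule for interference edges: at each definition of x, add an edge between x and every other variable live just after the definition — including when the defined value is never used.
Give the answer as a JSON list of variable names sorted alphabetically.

Answer: ["c"]

Analysis:
Per-block:
  b0 def {c,m,z} use ∅
  b1 def {z} use {m}
  b2 def {k,w} use ∅
  b3 def {k} use {k}
  b4 def {b} use {k,w}
  b5 def {c} use {c}

Live sets:
  b0: in=∅ out={c,m}
  b1: in={c,m} out={c,m}
  b2: in={c,m} out={c,k,m,w}
  b3: in={c,k,m} out={c,m}
  b4: in={c,k,w} out={c}
  b5: in={c} out=∅

Interference:
  b↔{c}
  c↔{b,k,m,w,z}
  k↔{c,m,w}
  m↔{c,k,w,z}
  w↔{c,k,m}
  z↔{c,m}

N(b) = ["c"]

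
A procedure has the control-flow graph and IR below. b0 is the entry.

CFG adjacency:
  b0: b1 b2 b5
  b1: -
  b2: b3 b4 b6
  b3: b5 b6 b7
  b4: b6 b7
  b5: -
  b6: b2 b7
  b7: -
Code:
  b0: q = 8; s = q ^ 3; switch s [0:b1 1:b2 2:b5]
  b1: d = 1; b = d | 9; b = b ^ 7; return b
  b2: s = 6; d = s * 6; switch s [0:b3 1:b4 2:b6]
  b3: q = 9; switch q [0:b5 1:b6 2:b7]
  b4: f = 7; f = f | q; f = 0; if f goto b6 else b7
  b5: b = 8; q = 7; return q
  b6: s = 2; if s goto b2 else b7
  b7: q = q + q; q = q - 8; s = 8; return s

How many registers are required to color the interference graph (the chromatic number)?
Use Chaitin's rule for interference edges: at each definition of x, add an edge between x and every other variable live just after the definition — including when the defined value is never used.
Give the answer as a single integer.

Answer: 3

Derivation:
Per-block:
  b0 def {q,s} use ∅
  b1 def {b,d} use ∅
  b2 def {d,s} use ∅
  b3 def {q} use ∅
  b4 def {f} use {q}
  b5 def {b,q} use ∅
  b6 def {s} use ∅
  b7 def {q,s} use {q}

Backward fixpoint:
  live b0: ∅→{q}
  live b1: ∅→∅
  live b2: {q}→{q}
  live b3: ∅→{q}
  live b4: {q}→{q}
  live b5: ∅→∅
  live b6: {q}→{q}
  live b7: {q}→∅

Conflict graph:
  b↔∅
  d↔{q,s}
  f↔{q}
  q↔{d,f,s}
  s↔{d,q}

Registers:
  lower bound: {d,q,s} mutually conflict ⇒ χ ≥ 3
  assign b→R0 d→R1 f→R1 q→R0 s→R2 — no edge inside a register ⇒ χ ≤ 3
  χ = 3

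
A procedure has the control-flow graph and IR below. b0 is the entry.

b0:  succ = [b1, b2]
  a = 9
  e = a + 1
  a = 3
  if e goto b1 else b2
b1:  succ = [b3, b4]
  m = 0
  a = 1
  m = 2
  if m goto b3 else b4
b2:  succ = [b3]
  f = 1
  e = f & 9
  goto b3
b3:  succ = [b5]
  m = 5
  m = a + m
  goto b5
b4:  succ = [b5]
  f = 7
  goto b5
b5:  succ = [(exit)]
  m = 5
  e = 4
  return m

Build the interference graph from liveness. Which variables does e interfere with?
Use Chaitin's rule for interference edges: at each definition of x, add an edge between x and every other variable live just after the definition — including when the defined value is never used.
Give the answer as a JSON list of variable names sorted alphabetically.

Answer: ["a", "m"]

Derivation:
def/use:
  b0 def {a,e} use ∅
  b1 def {a,m} use ∅
  b2 def {e,f} use ∅
  b3 def {m} use {a}
  b4 def {f} use ∅
  b5 def {e,m} use ∅

Liveness:
  live b0: ∅→{a}
  live b1: ∅→{a}
  live b2: {a}→{a}
  live b3: {a}→∅
  live b4: ∅→∅
  live b5: ∅→∅

Conflict graph:
  a — {e,f,m}
  e — {a,m}
  f — {a}
  m — {a,e}

N(e) = ["a", "m"]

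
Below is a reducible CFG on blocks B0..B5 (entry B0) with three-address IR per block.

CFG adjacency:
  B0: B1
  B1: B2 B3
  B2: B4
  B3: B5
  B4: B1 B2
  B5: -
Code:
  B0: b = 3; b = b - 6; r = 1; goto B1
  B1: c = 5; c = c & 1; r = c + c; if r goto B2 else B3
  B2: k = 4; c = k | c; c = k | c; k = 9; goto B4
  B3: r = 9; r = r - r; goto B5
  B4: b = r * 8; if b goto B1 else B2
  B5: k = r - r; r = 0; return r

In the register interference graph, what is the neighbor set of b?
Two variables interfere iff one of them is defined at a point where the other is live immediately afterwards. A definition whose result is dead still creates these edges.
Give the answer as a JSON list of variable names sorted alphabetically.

Block summaries:
  B0: {b,r} / ∅
  B1: {c,r} / ∅
  B2: {c,k} / {c}
  B3: {r} / ∅
  B4: {b} / {r}
  B5: {k,r} / {r}

Backward fixpoint:
  B0 li=∅ lo=∅
  B1 li=∅ lo={c,r}
  B2 li={c,r} lo={c,r}
  B3 li=∅ lo={r}
  B4 li={c,r} lo={c,r}
  B5 li={r} lo=∅

Interfere edges:
  b↔{c,r}
  c↔{b,k,r}
  k↔{c,r}
  r↔{b,c,k}

N(b) = ["c", "r"]

Answer: ["c", "r"]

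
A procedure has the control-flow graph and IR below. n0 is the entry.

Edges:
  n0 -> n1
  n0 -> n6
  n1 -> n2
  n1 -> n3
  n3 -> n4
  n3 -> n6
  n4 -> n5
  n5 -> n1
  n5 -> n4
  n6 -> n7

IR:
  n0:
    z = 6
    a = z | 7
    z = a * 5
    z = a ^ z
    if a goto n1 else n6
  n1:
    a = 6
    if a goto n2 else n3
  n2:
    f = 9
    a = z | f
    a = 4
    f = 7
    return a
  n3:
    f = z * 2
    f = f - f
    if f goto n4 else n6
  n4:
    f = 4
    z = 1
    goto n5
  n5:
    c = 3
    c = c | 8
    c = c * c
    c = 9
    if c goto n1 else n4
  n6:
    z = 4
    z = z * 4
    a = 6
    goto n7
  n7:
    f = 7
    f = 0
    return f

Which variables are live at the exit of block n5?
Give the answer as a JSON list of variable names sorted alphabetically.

Answer: ["z"]

Working:
Block summaries:
  n0: def={a,z} ue=∅
  n1: def={a} ue=∅
  n2: def={a,f} ue={z}
  n3: def={f} ue={z}
  n4: def={f,z} ue=∅
  n5: def={c} ue=∅
  n6: def={a,z} ue=∅
  n7: def={f} ue=∅

Live sets:
  n0 li=∅ lo={z}
  n1 li={z} lo={z}
  n2 li={z} lo=∅
  n3 li={z} lo=∅
  n4 li=∅ lo={z}
  n5 li={z} lo={z}
  n6 li=∅ lo=∅
  n7 li=∅ lo=∅

live-out(n5) = ["z"]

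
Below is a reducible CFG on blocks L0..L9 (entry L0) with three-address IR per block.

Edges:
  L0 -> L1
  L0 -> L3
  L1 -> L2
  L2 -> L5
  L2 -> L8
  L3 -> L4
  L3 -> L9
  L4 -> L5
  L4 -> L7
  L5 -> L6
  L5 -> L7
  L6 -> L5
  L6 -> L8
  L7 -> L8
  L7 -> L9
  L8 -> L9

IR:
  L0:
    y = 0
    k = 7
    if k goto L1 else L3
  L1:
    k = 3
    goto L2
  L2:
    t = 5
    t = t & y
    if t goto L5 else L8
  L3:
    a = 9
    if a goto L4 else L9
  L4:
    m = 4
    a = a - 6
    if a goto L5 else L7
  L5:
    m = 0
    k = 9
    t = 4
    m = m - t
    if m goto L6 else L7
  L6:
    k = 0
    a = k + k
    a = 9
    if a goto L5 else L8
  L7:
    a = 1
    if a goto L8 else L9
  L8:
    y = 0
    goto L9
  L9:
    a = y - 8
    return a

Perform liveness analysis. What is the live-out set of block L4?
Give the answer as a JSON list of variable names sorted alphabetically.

Answer: ["y"]

Derivation:
Block summaries:
  L0: def={k,y} ue=∅
  L1: def={k} ue=∅
  L2: def={t} ue={y}
  L3: def={a} ue=∅
  L4: def={a,m} ue={a}
  L5: def={k,m,t} ue=∅
  L6: def={a,k} ue=∅
  L7: def={a} ue=∅
  L8: def={y} ue=∅
  L9: def={a} ue={y}

Liveness:
  L0 li=∅ lo={y}
  L1 li={y} lo={y}
  L2 li={y} lo={y}
  L3 li={y} lo={a,y}
  L4 li={a,y} lo={y}
  L5 li={y} lo={y}
  L6 li={y} lo={y}
  L7 li={y} lo={y}
  L8 li=∅ lo={y}
  L9 li={y} lo=∅

live-out(L4) = ["y"]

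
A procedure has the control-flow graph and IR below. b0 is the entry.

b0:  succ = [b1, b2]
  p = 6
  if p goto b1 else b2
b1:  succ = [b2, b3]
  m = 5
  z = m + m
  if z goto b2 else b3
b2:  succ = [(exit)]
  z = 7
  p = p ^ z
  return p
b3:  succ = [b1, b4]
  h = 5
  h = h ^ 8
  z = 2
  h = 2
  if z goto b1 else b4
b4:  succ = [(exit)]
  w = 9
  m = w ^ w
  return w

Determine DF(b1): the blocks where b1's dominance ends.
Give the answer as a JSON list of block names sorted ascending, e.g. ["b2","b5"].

Answer: ["b1", "b2"]

Analysis:
idom tree: b1←b0 b2←b0 b3←b1 b4←b3
Join-block Dom:
  b1: preds {b0,b3}: {b0} ∩ {b0,b1,b3} = {b0}; idom=b0
  b2: preds {b0,b1}: {b0} ∩ {b0,b1} = {b0}; idom=b0

DF derivation:
  b1←b0: walk · to b0
  b1←b3: walk b3→b1 to b0
  b2←b0: walk · to b0
  b2←b1: walk b1 to b0
  b0: DF=∅
  b1: DF={b1,b2}
  b2: DF=∅
  b3: DF={b1}
  b4: DF=∅

DF(b1) = ["b1", "b2"]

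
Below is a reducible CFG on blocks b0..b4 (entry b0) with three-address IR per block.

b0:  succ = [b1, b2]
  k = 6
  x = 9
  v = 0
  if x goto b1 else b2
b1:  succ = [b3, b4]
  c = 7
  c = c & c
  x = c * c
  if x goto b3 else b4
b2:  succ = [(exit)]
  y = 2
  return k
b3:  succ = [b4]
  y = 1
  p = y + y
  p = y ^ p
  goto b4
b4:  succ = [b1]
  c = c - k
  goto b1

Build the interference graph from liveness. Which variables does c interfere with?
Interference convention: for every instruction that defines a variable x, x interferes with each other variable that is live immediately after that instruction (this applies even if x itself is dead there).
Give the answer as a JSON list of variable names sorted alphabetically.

Answer: ["k", "p", "x", "y"]

Working:
def/use:
  b0: {k,v,x} / ∅
  b1: {c,x} / ∅
  b2: {y} / {k}
  b3: {p,y} / ∅
  b4: {c} / {c,k}

Backward fixpoint:
  b0: in=∅ out={k}
  b1: in={k} out={c,k}
  b2: in={k} out=∅
  b3: in={c,k} out={c,k}
  b4: in={c,k} out={k}

Interference:
  c — {k,p,x,y}
  k — {c,p,v,x,y}
  p — {c,k,y}
  v — {k,x}
  x — {c,k,v}
  y — {c,k,p}

N(c) = ["k", "p", "x", "y"]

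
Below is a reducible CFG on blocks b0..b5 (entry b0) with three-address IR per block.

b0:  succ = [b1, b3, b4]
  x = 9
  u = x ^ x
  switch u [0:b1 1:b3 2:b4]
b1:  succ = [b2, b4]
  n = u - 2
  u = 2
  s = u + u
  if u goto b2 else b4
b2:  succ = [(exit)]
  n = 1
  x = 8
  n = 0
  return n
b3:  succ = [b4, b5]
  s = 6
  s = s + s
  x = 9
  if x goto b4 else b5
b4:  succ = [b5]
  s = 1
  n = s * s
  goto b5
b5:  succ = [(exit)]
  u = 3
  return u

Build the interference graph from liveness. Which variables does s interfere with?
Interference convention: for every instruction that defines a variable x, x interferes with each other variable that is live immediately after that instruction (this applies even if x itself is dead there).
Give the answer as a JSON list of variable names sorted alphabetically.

Per-block:
  b0: {u,x} / ∅
  b1: {n,s,u} / {u}
  b2: {n,x} / ∅
  b3: {s,x} / ∅
  b4: {n,s} / ∅
  b5: {u} / ∅

Liveness:
  live b0: ∅→{u}
  live b1: {u}→∅
  live b2: ∅→∅
  live b3: ∅→∅
  live b4: ∅→∅
  live b5: ∅→∅

Interfere edges:
  n: ∅
  s: {u}
  u: {s}
  x: ∅

N(s) = ["u"]

Answer: ["u"]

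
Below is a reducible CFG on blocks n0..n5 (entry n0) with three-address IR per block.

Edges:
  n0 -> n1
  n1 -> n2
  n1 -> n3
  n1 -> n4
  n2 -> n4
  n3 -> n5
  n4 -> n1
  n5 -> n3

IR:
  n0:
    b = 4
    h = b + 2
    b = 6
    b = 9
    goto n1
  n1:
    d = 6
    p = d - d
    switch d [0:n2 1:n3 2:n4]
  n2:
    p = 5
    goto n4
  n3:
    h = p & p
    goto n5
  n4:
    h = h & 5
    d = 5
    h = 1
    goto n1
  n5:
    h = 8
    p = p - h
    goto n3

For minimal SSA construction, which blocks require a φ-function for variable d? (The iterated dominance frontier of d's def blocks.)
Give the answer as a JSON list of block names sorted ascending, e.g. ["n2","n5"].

idom tree: n1←n0 n2←n1 n3←n1 n4←n1 n5←n3
Dom at joins:
  n1: preds {n0,n4}: {n0} ∩ {n0,n1,n4} = {n0}; idom=n0
  n3: preds {n1,n5}: {n0,n1} ∩ {n0,n1,n3,n5} = {n0,n1}; idom=n1
  n4: preds {n1,n2}: {n0,n1} ∩ {n0,n1,n2} = {n0,n1}; idom=n1

Frontier:
  n1←n0: walk · to n0
  n1←n4: walk n4→n1 to n0
  n3←n1: walk · to n1
  n3←n5: walk n5→n3 to n1
  n4←n1: walk · to n1
  n4←n2: walk n2 to n1
  n0: DF=∅
  n1: DF={n1}
  n2: DF={n4}
  n3: DF={n3}
  n4: DF={n1}
  n5: DF={n3}

φ for d: defs {n1,n4}
  DF⁺ = {n1}

Answer: ["n1"]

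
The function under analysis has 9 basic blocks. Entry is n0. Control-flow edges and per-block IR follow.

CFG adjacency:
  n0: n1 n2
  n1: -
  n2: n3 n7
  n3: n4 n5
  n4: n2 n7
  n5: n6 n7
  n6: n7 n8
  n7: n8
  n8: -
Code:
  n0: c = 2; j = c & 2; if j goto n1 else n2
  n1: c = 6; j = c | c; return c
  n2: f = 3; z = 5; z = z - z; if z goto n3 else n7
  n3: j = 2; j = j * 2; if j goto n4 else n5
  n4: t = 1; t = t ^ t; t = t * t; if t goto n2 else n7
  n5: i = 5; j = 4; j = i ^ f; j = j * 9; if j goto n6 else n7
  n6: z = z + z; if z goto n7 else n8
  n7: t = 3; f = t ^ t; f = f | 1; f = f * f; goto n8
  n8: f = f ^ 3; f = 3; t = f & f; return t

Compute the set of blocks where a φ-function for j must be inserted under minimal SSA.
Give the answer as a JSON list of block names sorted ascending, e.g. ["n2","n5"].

idom tree: n1←n0 n2←n0 n3←n2 n4←n3 n5←n3 n6←n5 n7←n2 n8←n2
Join-block Dom:
  n2: preds {n0,n4}: {n0} ∩ {n0,n2,n3,n4} = {n0}; idom=n0
  n7: preds {n2,n4,n5,n6}: {n0,n2} ∩ {n0,n2,n3,n4} ∩ {n0,n2,n3,n5} ∩ {n0,n2,n3,n5,n6} = {n0,n2}; idom=n2
  n8: preds {n6,n7}: {n0,n2,n3,n5,n6} ∩ {n0,n2,n7} = {n0,n2}; idom=n2

DF derivation:
  join n2 pred n0: · stop@n0
  join n2 pred n4: n4→n3→n2 stop@n0
  join n7 pred n2: · stop@n2
  join n7 pred n4: n4→n3 stop@n2
  join n7 pred n5: n5→n3 stop@n2
  join n7 pred n6: n6→n5→n3 stop@n2
  join n8 pred n6: n6→n5→n3 stop@n2
  join n8 pred n7: n7 stop@n2
  n0 → ∅
  n1 → ∅
  n2 → {n2}
  n3 → {n2,n7,n8}
  n4 → {n2,n7}
  n5 → {n7,n8}
  n6 → {n7,n8}
  n7 → {n8}
  n8 → ∅

φ for j: defs {n0,n1,n3,n5}
  DF⁺ = {n2,n7,n8}

Answer: ["n2", "n7", "n8"]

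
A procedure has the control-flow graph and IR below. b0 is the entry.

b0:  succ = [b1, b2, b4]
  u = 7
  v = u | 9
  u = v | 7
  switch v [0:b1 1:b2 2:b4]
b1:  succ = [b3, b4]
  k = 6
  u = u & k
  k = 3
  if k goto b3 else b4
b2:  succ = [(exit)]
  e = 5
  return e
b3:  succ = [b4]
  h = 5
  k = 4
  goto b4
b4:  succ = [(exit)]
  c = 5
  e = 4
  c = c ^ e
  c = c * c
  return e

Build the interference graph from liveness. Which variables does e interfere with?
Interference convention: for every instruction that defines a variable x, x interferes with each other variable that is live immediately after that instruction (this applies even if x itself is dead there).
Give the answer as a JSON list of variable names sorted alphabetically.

Answer: ["c"]

Working:
def/use:
  b0 def {u,v} use ∅
  b1 def {k,u} use {u}
  b2 def {e} use ∅
  b3 def {h,k} use ∅
  b4 def {c,e} use ∅

Liveness:
  b0: in=∅ out={u}
  b1: in={u} out=∅
  b2: in=∅ out=∅
  b3: in=∅ out=∅
  b4: in=∅ out=∅

Interference:
  c: {e}
  e: {c}
  h: ∅
  k: {u}
  u: {k,v}
  v: {u}

N(e) = ["c"]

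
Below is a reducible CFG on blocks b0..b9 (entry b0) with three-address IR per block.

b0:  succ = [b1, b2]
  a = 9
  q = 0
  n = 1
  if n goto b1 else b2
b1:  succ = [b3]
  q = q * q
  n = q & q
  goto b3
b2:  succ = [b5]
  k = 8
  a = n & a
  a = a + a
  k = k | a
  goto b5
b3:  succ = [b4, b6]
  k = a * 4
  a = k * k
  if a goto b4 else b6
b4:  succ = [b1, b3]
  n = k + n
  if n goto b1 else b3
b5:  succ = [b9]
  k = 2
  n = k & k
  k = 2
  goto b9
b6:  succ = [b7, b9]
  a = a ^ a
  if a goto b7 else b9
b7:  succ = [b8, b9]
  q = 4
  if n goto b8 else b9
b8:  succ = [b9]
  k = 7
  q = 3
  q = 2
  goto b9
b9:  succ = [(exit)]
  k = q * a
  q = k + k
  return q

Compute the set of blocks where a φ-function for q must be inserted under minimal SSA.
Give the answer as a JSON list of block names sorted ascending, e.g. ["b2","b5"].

idom tree: b1←b0 b2←b0 b3←b1 b4←b3 b5←b2 b6←b3 b7←b6 b8←b7 b9←b0
Dom∩ at merges:
  b1: preds {b0,b4}: {b0} ∩ {b0,b1,b3,b4} = {b0}; idom=b0
  b3: preds {b1,b4}: {b0,b1} ∩ {b0,b1,b3,b4} = {b0,b1}; idom=b1
  b9: preds {b5,b6,b7,b8}: {b0,b2,b5} ∩ {b0,b1,b3,b6} ∩ {b0,b1,b3,b6,b7} ∩ {b0,b1,b3,b6,b7,b8} = {b0}; idom=b0

Frontier:
  join b1 pred b0: · stop@b0
  join b1 pred b4: b4→b3→b1 stop@b0
  join b3 pred b1: · stop@b1
  join b3 pred b4: b4→b3 stop@b1
  join b9 pred b5: b5→b2 stop@b0
  join b9 pred b6: b6→b3→b1 stop@b0
  join b9 pred b7: b7→b6→b3→b1 stop@b0
  join b9 pred b8: b8→b7→b6→b3→b1 stop@b0
  DF(b0)=∅
  DF(b1)={b1,b9}
  DF(b2)={b9}
  DF(b3)={b1,b3,b9}
  DF(b4)={b1,b3}
  DF(b5)={b9}
  DF(b6)={b9}
  DF(b7)={b9}
  DF(b8)={b9}
  DF(b9)=∅

φ for q: defs {b0,b1,b7,b8,b9}
  DF⁺ = {b1,b9}

Answer: ["b1", "b9"]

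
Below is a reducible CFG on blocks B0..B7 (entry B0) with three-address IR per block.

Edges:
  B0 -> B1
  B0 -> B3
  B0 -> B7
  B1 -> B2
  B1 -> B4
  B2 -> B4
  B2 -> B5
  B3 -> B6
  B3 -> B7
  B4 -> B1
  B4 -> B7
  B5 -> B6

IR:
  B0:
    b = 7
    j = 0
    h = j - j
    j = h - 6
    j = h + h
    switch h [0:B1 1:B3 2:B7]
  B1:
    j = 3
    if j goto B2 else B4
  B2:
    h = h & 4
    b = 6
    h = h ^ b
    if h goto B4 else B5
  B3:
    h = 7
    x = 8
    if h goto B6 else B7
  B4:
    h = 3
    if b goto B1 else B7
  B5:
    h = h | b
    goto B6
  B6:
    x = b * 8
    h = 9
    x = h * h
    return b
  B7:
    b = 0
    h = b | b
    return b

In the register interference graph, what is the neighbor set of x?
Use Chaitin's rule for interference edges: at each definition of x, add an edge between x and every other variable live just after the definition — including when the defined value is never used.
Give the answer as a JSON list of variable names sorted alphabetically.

def/use:
  B0: def={b,h,j} ue=∅
  B1: def={j} ue=∅
  B2: def={b,h} ue={h}
  B3: def={h,x} ue=∅
  B4: def={h} ue={b}
  B5: def={h} ue={b,h}
  B6: def={h,x} ue={b}
  B7: def={b,h} ue=∅

Backward fixpoint:
  B0: in=∅ out={b,h}
  B1: in={b,h} out={b,h}
  B2: in={h} out={b,h}
  B3: in={b} out={b}
  B4: in={b} out={b,h}
  B5: in={b,h} out={b}
  B6: in={b} out=∅
  B7: in=∅ out=∅

Conflict graph:
  b — {h,j,x}
  h — {b,j,x}
  j — {b,h}
  x — {b,h}

N(x) = ["b", "h"]

Answer: ["b", "h"]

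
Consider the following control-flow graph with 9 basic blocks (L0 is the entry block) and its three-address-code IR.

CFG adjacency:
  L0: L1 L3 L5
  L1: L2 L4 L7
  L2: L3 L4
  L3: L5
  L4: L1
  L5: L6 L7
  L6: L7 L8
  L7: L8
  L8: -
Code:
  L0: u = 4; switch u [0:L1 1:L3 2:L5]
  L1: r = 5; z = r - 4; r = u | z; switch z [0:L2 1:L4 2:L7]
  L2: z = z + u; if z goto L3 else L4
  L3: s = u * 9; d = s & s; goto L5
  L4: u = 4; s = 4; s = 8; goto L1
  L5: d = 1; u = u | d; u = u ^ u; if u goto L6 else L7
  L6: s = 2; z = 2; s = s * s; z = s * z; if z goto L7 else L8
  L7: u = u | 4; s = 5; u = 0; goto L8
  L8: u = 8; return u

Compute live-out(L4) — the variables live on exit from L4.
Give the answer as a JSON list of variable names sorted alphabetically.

Per-block:
  L0: def={u} ue=∅
  L1: def={r,z} ue={u}
  L2: def={z} ue={u,z}
  L3: def={d,s} ue={u}
  L4: def={s,u} ue=∅
  L5: def={d,u} ue={u}
  L6: def={s,z} ue=∅
  L7: def={s,u} ue={u}
  L8: def={u} ue=∅

Liveness:
  L0 li=∅ lo={u}
  L1 li={u} lo={u,z}
  L2 li={u,z} lo={u}
  L3 li={u} lo={u}
  L4 li=∅ lo={u}
  L5 li={u} lo={u}
  L6 li={u} lo={u}
  L7 li={u} lo=∅
  L8 li=∅ lo=∅

live-out(L4) = ["u"]

Answer: ["u"]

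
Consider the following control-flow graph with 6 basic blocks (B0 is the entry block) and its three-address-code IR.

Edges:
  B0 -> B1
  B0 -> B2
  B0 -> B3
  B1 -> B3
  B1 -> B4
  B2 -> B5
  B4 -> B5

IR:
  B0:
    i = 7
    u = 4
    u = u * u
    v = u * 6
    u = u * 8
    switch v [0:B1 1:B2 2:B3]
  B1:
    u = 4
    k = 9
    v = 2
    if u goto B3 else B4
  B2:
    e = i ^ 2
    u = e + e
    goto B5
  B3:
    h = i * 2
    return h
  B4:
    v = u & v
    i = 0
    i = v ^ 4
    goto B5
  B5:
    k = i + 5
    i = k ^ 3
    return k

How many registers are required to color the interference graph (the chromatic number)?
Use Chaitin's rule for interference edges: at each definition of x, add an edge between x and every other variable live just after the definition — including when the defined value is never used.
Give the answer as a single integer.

Answer: 3

Derivation:
Block summaries:
  B0: {i,u,v} / ∅
  B1: {k,u,v} / ∅
  B2: {e,u} / {i}
  B3: {h} / {i}
  B4: {i,v} / {u,v}
  B5: {i,k} / {i}

Liveness:
  B0 li=∅ lo={i}
  B1 li={i} lo={i,u,v}
  B2 li={i} lo={i}
  B3 li={i} lo=∅
  B4 li={u,v} lo={i}
  B5 li={i} lo=∅

Interfere edges:
  e: {i}
  h: ∅
  i: {e,k,u,v}
  k: {i,u}
  u: {i,k,v}
  v: {i,u}

Registers:
  {i,k,u} pairwise interfere (3-clique) ⇒ χ ≥ 3
  3-colouring: c0={h,i}  c1={e,u}  c2={k,v}
  χ = 3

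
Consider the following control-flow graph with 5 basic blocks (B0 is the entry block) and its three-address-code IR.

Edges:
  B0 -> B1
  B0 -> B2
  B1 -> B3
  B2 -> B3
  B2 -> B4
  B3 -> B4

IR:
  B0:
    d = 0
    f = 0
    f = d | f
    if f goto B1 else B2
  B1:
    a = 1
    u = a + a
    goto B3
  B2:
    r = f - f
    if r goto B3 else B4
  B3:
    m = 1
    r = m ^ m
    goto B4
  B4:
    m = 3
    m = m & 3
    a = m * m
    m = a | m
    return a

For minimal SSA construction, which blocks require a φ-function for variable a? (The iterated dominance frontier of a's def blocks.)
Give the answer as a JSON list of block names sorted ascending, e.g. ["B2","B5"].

idom tree: B1←B0 B2←B0 B3←B0 B4←B0
Dom at joins:
  B3: preds {B1,B2}: {B0,B1} ∩ {B0,B2} = {B0}; idom=B0
  B4: preds {B2,B3}: {B0,B2} ∩ {B0,B3} = {B0}; idom=B0

DF derivation:
  join B3 pred B1: B1 stop@B0
  join B3 pred B2: B2 stop@B0
  join B4 pred B2: B2 stop@B0
  join B4 pred B3: B3 stop@B0
  B0: DF=∅
  B1: DF={B3}
  B2: DF={B3,B4}
  B3: DF={B4}
  B4: DF=∅

φ for a: defs {B1,B4}
  DF⁺ = {B3,B4}

Answer: ["B3", "B4"]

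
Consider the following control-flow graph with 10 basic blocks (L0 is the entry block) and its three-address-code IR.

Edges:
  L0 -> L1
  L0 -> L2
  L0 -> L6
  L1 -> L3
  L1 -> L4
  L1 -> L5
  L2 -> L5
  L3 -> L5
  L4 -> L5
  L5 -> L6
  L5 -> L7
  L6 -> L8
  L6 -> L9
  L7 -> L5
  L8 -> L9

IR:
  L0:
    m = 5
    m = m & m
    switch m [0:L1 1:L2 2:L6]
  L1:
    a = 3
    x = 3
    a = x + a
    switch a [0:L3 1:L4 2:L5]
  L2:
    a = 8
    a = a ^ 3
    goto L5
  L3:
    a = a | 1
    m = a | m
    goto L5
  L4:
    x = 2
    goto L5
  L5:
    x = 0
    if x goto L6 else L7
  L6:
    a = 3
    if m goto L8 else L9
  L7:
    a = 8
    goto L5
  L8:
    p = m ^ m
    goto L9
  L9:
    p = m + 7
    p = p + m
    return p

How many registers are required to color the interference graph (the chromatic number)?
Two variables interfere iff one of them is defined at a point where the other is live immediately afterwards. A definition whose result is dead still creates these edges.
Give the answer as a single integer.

Block summaries:
  L0: {m} / ∅
  L1: {a,x} / ∅
  L2: {a} / ∅
  L3: {a,m} / {a,m}
  L4: {x} / ∅
  L5: {x} / ∅
  L6: {a} / {m}
  L7: {a} / ∅
  L8: {p} / {m}
  L9: {p} / {m}

Live sets:
  L0 li=∅ lo={m}
  L1 li={m} lo={a,m}
  L2 li={m} lo={m}
  L3 li={a,m} lo={m}
  L4 li={m} lo={m}
  L5 li={m} lo={m}
  L6 li={m} lo={m}
  L7 li={m} lo={m}
  L8 li={m} lo={m}
  L9 li={m} lo=∅

Interfere edges:
  a — {m,x}
  m — {a,p,x}
  p — {m}
  x — {a,m}

Colouring:
  lower bound: {a,m,x} mutually conflict ⇒ χ ≥ 3
  3-colouring: R0={m}  R1={a,p}  R2={x}
  χ = 3

Answer: 3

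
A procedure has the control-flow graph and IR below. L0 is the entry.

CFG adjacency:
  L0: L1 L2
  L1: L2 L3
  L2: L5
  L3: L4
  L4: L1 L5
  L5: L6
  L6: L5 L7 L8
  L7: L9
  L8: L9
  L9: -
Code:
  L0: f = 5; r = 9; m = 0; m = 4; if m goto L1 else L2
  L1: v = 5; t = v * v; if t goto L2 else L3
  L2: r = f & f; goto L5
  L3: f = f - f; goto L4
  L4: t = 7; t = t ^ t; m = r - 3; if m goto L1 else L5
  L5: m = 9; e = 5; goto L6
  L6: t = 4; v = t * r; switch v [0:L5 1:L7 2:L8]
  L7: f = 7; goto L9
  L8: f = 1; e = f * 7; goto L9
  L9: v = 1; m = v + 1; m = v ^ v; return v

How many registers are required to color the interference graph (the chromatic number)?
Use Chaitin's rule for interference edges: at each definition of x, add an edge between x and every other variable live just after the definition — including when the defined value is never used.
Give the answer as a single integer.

Answer: 4

Analysis:
Block summaries:
  L0: def={f,m,r} ue=∅
  L1: def={t,v} ue=∅
  L2: def={r} ue={f}
  L3: def={f} ue={f}
  L4: def={m,t} ue={r}
  L5: def={e,m} ue=∅
  L6: def={t,v} ue={r}
  L7: def={f} ue=∅
  L8: def={e,f} ue=∅
  L9: def={m,v} ue=∅

Backward fixpoint:
  L0: in=∅ out={f,r}
  L1: in={f,r} out={f,r}
  L2: in={f} out={r}
  L3: in={f,r} out={f,r}
  L4: in={f,r} out={f,r}
  L5: in={r} out={r}
  L6: in={r} out={r}
  L7: in=∅ out=∅
  L8: in=∅ out=∅
  L9: in=∅ out=∅

Conflict graph:
  e: {r}
  f: {m,r,t,v}
  m: {f,r,v}
  r: {e,f,m,t,v}
  t: {f,r}
  v: {f,m,r}

Colouring:
  clique {f,m,r,v} ⇒ need ≥ 4
  assign e→R1 f→R1 m→R2 r→R0 t→R2 v→R3 — no edge inside a register ⇒ χ ≤ 4
  χ = 4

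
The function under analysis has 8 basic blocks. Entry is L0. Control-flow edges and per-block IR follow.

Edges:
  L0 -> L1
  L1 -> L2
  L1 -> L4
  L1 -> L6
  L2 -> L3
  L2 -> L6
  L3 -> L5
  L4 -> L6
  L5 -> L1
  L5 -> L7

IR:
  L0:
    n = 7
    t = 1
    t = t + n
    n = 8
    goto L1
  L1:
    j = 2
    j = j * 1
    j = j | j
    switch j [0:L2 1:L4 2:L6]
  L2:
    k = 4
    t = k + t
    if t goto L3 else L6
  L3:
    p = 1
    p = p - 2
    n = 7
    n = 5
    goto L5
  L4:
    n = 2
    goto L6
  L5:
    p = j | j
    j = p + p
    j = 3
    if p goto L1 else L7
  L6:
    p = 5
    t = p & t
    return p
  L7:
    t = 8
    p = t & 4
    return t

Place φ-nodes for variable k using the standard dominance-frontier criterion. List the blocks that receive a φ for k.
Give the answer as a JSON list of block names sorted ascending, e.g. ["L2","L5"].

idom tree: L1←L0 L2←L1 L3←L2 L4←L1 L5←L3 L6←L1 L7←L5
Dom∩ at merges:
  L1: preds {L0,L5}: {L0} ∩ {L0,L1,L2,L3,L5} = {L0}; idom=L0
  L6: preds {L1,L2,L4}: {L0,L1} ∩ {L0,L1,L2} ∩ {L0,L1,L4} = {L0,L1}; idom=L1

DF derivation:
  L1←L0: walk · to L0
  L1←L5: walk L5→L3→L2→L1 to L0
  L6←L1: walk · to L1
  L6←L2: walk L2 to L1
  L6←L4: walk L4 to L1
  L0: DF=∅
  L1: DF={L1}
  L2: DF={L1,L6}
  L3: DF={L1}
  L4: DF={L6}
  L5: DF={L1}
  L6: DF=∅
  L7: DF=∅

φ for k: defs {L2}
  DF⁺ = {L1,L6}

Answer: ["L1", "L6"]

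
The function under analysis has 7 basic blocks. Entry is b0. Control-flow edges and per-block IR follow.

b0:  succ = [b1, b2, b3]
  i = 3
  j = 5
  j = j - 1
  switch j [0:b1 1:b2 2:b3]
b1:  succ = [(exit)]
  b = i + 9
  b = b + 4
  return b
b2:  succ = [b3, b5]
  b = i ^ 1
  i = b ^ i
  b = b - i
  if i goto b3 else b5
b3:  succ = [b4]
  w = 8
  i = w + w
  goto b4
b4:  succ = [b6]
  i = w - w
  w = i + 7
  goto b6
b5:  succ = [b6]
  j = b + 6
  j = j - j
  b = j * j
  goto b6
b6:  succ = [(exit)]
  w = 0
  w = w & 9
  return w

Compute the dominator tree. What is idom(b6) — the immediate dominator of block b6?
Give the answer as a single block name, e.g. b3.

Answer: b0

Analysis:
idom tree: b1←b0 b2←b0 b3←b0 b4←b3 b5←b2 b6←b0
Dom∩ at merges:
  b3: preds {b0,b2}: {b0} ∩ {b0,b2} = {b0}; idom=b0
  b6: preds {b4,b5}: {b0,b3,b4} ∩ {b0,b2,b5} = {b0}; idom=b0

idom(b6) = b0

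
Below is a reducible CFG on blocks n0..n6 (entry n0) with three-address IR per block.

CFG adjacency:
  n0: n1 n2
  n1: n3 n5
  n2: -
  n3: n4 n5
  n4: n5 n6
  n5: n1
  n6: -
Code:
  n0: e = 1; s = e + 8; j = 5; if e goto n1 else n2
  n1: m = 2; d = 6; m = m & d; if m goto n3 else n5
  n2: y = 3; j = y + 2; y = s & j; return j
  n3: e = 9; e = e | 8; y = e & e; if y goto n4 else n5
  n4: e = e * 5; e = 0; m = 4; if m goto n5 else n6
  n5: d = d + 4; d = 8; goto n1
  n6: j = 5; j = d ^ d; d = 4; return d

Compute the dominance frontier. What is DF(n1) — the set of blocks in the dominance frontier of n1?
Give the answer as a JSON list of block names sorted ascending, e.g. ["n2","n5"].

idom tree: n1←n0 n2←n0 n3←n1 n4←n3 n5←n1 n6←n4
Join-block Dom:
  n1: preds {n0,n5}: {n0} ∩ {n0,n1,n5} = {n0}; idom=n0
  n5: preds {n1,n3,n4}: {n0,n1} ∩ {n0,n1,n3} ∩ {n0,n1,n3,n4} = {n0,n1}; idom=n1

Frontier:
  join n1 pred n0: · stop@n0
  join n1 pred n5: n5→n1 stop@n0
  join n5 pred n1: · stop@n1
  join n5 pred n3: n3 stop@n1
  join n5 pred n4: n4→n3 stop@n1
  n0: DF=∅
  n1: DF={n1}
  n2: DF=∅
  n3: DF={n5}
  n4: DF={n5}
  n5: DF={n1}
  n6: DF=∅

DF(n1) = ["n1"]

Answer: ["n1"]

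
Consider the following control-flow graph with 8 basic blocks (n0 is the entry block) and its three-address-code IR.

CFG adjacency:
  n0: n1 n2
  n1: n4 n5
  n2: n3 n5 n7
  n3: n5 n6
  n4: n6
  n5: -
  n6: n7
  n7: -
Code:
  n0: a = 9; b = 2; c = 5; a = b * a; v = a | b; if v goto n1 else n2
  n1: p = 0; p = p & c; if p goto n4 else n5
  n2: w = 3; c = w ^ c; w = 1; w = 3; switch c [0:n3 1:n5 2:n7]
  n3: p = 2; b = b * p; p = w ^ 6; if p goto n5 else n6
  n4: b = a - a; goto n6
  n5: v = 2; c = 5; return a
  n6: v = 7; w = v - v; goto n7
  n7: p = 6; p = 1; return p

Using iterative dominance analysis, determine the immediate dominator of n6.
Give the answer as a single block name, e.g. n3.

Answer: n0

Working:
idom tree: n1←n0 n2←n0 n3←n2 n4←n1 n5←n0 n6←n0 n7←n0
Dom at joins:
  n5: preds {n1,n2,n3}: {n0,n1} ∩ {n0,n2} ∩ {n0,n2,n3} = {n0}; idom=n0
  n6: preds {n3,n4}: {n0,n2,n3} ∩ {n0,n1,n4} = {n0}; idom=n0
  n7: preds {n2,n6}: {n0,n2} ∩ {n0,n6} = {n0}; idom=n0

idom(n6) = n0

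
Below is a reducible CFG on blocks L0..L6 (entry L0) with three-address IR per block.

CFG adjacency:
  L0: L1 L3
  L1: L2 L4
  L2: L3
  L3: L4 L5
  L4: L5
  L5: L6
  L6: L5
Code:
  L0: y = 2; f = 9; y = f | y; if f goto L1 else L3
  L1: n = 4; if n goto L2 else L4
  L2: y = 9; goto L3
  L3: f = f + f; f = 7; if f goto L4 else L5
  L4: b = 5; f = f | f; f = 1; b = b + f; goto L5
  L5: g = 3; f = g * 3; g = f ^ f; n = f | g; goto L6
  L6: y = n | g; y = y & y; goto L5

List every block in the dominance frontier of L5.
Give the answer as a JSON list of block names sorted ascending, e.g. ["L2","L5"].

Answer: ["L5"]

Analysis:
idom tree: L1←L0 L2←L1 L3←L0 L4←L0 L5←L0 L6←L5
Join-block Dom:
  L3: preds {L0,L2}: {L0} ∩ {L0,L1,L2} = {L0}; idom=L0
  L4: preds {L1,L3}: {L0,L1} ∩ {L0,L3} = {L0}; idom=L0
  L5: preds {L3,L4,L6}: {L0,L3} ∩ {L0,L4} ∩ {L0,L5,L6} = {L0}; idom=L0

Frontier:
  join L3 pred L0: · stop@L0
  join L3 pred L2: L2→L1 stop@L0
  join L4 pred L1: L1 stop@L0
  join L4 pred L3: L3 stop@L0
  join L5 pred L3: L3 stop@L0
  join L5 pred L4: L4 stop@L0
  join L5 pred L6: L6→L5 stop@L0
  L0: DF=∅
  L1: DF={L3,L4}
  L2: DF={L3}
  L3: DF={L4,L5}
  L4: DF={L5}
  L5: DF={L5}
  L6: DF={L5}

DF(L5) = ["L5"]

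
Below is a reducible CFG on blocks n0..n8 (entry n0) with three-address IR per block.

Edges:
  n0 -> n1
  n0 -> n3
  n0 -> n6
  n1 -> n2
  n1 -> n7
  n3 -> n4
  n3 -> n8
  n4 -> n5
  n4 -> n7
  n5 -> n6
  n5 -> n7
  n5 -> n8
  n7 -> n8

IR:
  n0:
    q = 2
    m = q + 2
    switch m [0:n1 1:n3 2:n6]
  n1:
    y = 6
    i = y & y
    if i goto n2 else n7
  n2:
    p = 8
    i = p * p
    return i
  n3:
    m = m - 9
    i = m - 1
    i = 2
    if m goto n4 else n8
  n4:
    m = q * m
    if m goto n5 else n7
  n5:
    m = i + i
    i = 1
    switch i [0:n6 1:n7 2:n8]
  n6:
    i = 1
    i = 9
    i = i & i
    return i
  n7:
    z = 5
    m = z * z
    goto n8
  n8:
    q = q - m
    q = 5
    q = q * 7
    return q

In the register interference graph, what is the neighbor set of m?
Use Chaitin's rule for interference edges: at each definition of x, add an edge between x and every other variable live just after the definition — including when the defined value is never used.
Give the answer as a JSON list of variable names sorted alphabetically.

Answer: ["i", "q"]

Derivation:
def/use:
  n0 def {m,q} use ∅
  n1 def {i,y} use ∅
  n2 def {i,p} use ∅
  n3 def {i,m} use {m}
  n4 def {m} use {m,q}
  n5 def {i,m} use {i}
  n6 def {i} use ∅
  n7 def {m,z} use ∅
  n8 def {q} use {m,q}

Live sets:
  n0 li=∅ lo={m,q}
  n1 li={q} lo={q}
  n2 li=∅ lo=∅
  n3 li={m,q} lo={i,m,q}
  n4 li={i,m,q} lo={i,q}
  n5 li={i,q} lo={m,q}
  n6 li=∅ lo=∅
  n7 li={q} lo={m,q}
  n8 li={m,q} lo=∅

Conflict graph:
  i↔{m,q}
  m↔{i,q}
  p↔∅
  q↔{i,m,y,z}
  y↔{q}
  z↔{q}

N(m) = ["i", "q"]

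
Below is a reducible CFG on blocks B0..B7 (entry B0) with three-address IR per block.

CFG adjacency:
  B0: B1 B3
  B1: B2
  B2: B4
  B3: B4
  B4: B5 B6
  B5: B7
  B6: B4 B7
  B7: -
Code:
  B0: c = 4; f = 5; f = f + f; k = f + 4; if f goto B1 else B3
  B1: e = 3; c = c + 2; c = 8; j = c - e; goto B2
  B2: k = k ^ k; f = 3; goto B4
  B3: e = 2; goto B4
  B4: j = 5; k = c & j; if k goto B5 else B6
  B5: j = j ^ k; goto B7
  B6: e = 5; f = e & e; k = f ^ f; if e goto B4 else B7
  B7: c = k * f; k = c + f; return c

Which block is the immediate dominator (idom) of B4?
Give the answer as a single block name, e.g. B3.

idom tree: B1←B0 B2←B1 B3←B0 B4←B0 B5←B4 B6←B4 B7←B4
Join-block Dom:
  B4: preds {B2,B3,B6}: {B0,B1,B2} ∩ {B0,B3} ∩ {B0,B4,B6} = {B0}; idom=B0
  B7: preds {B5,B6}: {B0,B4,B5} ∩ {B0,B4,B6} = {B0,B4}; idom=B4

idom(B4) = B0

Answer: B0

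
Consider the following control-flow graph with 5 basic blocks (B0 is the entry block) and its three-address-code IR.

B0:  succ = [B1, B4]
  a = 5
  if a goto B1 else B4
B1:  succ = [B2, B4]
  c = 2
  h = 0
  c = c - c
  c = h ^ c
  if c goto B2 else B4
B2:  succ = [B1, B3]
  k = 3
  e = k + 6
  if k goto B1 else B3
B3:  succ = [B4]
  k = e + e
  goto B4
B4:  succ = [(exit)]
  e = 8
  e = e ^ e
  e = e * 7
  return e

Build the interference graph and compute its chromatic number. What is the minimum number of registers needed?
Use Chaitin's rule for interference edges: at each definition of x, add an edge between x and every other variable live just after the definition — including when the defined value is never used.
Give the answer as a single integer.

Per-block:
  B0 def {a} use ∅
  B1 def {c,h} use ∅
  B2 def {e,k} use ∅
  B3 def {k} use {e}
  B4 def {e} use ∅

Backward fixpoint:
  B0: in=∅ out=∅
  B1: in=∅ out=∅
  B2: in=∅ out={e}
  B3: in={e} out=∅
  B4: in=∅ out=∅

Interference:
  a — ∅
  c — {h}
  e — {k}
  h — {c}
  k — {e}

Registers:
  lower bound: {c,h} mutually conflict ⇒ χ ≥ 2
  2-colouring: r0={a,c,e}  r1={h,k}
  χ = 2

Answer: 2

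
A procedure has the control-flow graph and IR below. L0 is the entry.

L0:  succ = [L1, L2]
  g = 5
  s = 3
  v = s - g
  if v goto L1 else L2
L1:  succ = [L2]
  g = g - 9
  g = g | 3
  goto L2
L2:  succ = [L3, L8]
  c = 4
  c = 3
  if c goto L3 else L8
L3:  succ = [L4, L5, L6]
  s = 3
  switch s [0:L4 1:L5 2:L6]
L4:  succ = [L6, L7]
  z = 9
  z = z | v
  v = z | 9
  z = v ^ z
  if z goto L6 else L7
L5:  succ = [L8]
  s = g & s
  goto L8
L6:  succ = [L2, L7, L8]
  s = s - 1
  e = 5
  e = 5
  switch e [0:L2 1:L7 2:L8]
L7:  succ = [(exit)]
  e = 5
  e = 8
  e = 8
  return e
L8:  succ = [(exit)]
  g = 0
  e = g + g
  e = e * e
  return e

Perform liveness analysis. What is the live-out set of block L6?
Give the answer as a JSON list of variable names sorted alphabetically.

Answer: ["g", "v"]

Derivation:
Per-block:
  L0: {g,s,v} / ∅
  L1: {g} / {g}
  L2: {c} / ∅
  L3: {s} / ∅
  L4: {v,z} / {v}
  L5: {s} / {g,s}
  L6: {e,s} / {s}
  L7: {e} / ∅
  L8: {e,g} / ∅

Liveness:
  L0: in=∅ out={g,v}
  L1: in={g,v} out={g,v}
  L2: in={g,v} out={g,v}
  L3: in={g,v} out={g,s,v}
  L4: in={g,s,v} out={g,s,v}
  L5: in={g,s} out=∅
  L6: in={g,s,v} out={g,v}
  L7: in=∅ out=∅
  L8: in=∅ out=∅

live-out(L6) = ["g", "v"]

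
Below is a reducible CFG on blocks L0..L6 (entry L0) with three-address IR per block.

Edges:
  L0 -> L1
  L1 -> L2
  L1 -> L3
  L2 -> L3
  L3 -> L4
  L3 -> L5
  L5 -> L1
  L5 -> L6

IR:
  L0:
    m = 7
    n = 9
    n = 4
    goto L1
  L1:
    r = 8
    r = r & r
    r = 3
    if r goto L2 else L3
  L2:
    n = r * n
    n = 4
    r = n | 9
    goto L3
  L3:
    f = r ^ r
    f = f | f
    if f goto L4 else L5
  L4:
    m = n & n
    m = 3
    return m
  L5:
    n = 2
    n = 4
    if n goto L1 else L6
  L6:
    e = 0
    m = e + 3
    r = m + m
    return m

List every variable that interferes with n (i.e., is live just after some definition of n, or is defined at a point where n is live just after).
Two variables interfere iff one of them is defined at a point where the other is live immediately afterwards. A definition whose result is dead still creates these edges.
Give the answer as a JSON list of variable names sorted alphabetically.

Per-block:
  L0: {m,n} / ∅
  L1: {r} / ∅
  L2: {n,r} / {n,r}
  L3: {f} / {r}
  L4: {m} / {n}
  L5: {n} / ∅
  L6: {e,m,r} / ∅

Liveness:
  live L0: ∅→{n}
  live L1: {n}→{n,r}
  live L2: {n,r}→{n,r}
  live L3: {n,r}→{n}
  live L4: {n}→∅
  live L5: ∅→{n}
  live L6: ∅→∅

Interfere edges:
  e↔∅
  f↔{n}
  m↔{r}
  n↔{f,r}
  r↔{m,n}

N(n) = ["f", "r"]

Answer: ["f", "r"]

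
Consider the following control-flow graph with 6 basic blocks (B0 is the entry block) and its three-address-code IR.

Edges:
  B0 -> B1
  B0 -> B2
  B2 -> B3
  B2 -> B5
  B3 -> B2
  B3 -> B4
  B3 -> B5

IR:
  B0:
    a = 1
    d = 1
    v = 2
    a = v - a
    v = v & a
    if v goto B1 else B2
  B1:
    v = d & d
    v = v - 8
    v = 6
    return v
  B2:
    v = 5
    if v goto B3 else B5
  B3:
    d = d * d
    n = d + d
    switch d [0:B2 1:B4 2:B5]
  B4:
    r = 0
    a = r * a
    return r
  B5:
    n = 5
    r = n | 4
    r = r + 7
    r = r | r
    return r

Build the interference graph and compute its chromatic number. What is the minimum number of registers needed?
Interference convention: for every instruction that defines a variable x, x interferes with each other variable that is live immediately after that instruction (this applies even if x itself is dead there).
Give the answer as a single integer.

Block summaries:
  B0 def {a,d,v} use ∅
  B1 def {v} use {d}
  B2 def {v} use ∅
  B3 def {d,n} use {d}
  B4 def {a,r} use {a}
  B5 def {n,r} use ∅

Live sets:
  B0 li=∅ lo={a,d}
  B1 li={d} lo=∅
  B2 li={a,d} lo={a,d}
  B3 li={a,d} lo={a,d}
  B4 li={a} lo=∅
  B5 li=∅ lo=∅

Conflict graph:
  a — {d,n,r,v}
  d — {a,n,v}
  n — {a,d}
  r — {a}
  v — {a,d}

Colouring:
  {a,d,n} pairwise interfere (3-clique) ⇒ χ ≥ 3
  assign a→r0 d→r1 n→r2 r→r1 v→r2 — no edge inside a register ⇒ χ ≤ 3
  χ = 3

Answer: 3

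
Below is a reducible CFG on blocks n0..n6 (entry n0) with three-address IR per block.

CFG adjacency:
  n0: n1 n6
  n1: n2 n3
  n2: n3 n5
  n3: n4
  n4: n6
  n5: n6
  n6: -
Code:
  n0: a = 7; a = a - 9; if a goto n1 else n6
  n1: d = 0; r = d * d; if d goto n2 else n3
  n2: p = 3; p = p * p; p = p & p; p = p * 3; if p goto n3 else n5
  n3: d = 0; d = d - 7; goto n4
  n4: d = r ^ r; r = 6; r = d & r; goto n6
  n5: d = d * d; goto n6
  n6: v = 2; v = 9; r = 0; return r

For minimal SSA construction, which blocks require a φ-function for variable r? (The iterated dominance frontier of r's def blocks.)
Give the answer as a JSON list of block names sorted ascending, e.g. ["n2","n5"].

Answer: ["n6"]

Analysis:
idom tree: n1←n0 n2←n1 n3←n1 n4←n3 n5←n2 n6←n0
Dom at joins:
  n3: preds {n1,n2}: {n0,n1} ∩ {n0,n1,n2} = {n0,n1}; idom=n1
  n6: preds {n0,n4,n5}: {n0} ∩ {n0,n1,n3,n4} ∩ {n0,n1,n2,n5} = {n0}; idom=n0

DF walk-up:
  n3←n1: walk · to n1
  n3←n2: walk n2 to n1
  n6←n0: walk · to n0
  n6←n4: walk n4→n3→n1 to n0
  n6←n5: walk n5→n2→n1 to n0
  DF(n0)=∅
  DF(n1)={n6}
  DF(n2)={n3,n6}
  DF(n3)={n6}
  DF(n4)={n6}
  DF(n5)={n6}
  DF(n6)=∅

φ for r: defs {n1,n4,n6}
  DF⁺ = {n6}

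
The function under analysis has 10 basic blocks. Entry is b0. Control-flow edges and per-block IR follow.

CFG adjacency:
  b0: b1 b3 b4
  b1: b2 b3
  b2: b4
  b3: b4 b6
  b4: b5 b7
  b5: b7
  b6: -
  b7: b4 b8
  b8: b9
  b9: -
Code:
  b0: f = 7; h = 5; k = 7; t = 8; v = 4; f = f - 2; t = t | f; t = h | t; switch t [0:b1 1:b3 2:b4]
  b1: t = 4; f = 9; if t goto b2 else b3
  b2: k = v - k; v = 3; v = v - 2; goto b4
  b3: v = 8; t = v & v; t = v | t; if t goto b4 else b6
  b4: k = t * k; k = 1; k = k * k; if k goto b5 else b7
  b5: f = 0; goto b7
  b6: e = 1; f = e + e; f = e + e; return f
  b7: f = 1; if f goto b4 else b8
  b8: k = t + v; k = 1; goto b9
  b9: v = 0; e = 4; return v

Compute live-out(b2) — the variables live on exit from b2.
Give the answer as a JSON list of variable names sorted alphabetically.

def/use:
  b0 def {f,h,k,t,v} use ∅
  b1 def {f,t} use ∅
  b2 def {k,v} use {k,v}
  b3 def {t,v} use ∅
  b4 def {k} use {k,t}
  b5 def {f} use ∅
  b6 def {e,f} use ∅
  b7 def {f} use ∅
  b8 def {k} use {t,v}
  b9 def {e,v} use ∅

Backward fixpoint:
  live b0: ∅→{k,t,v}
  live b1: {k,v}→{k,t,v}
  live b2: {k,t,v}→{k,t,v}
  live b3: {k}→{k,t,v}
  live b4: {k,t,v}→{k,t,v}
  live b5: {k,t,v}→{k,t,v}
  live b6: ∅→∅
  live b7: {k,t,v}→{k,t,v}
  live b8: {t,v}→∅
  live b9: ∅→∅

live-out(b2) = ["k", "t", "v"]

Answer: ["k", "t", "v"]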